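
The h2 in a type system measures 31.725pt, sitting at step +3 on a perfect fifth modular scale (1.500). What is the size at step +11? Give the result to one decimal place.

The gap is 11 − (3) = 8 steps, so the factor is 1.500^8.
31.725 × 1.500⁸ = 31.725 × 25.62891 ≈ 813.077

813.1pt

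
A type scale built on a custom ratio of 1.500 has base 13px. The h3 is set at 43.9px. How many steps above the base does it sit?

1.500ⁿ = 43.9 / 13 = 3.3769
n = ln(3.3769) / ln(1.500) = 1.2170 / 0.4055 ≈ 3.00

3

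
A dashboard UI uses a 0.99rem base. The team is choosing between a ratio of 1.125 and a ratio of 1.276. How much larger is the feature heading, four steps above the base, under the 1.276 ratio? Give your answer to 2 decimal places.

1.04rem

At 1.125: 0.99 × 1.125⁴ = 1.5858rem
At 1.276: 0.99 × 1.276⁴ = 2.6244rem
Difference: 2.6244 − 1.5858 = 1.0386rem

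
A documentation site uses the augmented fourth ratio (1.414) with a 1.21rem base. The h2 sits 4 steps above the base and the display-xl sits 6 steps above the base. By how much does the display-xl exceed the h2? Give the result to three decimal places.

4.834rem

Step 4: 1.21 × 1.414⁴ = 4.83708rem
Step 6: 1.21 × 1.414⁶ = 9.67123rem
Difference: 9.67123 − 4.83708 = 4.83415rem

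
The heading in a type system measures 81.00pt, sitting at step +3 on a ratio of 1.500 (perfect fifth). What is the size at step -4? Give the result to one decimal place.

4.7pt

81.00 ÷ 1.500⁷ = 81.00 ÷ 17.08594 ≈ 4.741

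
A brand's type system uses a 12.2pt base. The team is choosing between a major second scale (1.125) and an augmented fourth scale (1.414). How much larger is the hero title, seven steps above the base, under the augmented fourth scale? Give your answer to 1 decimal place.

110.1pt

Major second: 12.2 × 1.125⁷ = 27.825pt
Augmented fourth: 12.2 × 1.414⁷ = 137.881pt
Difference: 137.881 − 27.825 = 110.056pt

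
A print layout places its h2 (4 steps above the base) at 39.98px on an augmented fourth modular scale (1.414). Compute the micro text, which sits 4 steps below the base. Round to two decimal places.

39.98 ÷ 1.414⁸ = 39.98 ÷ 15.98068 ≈ 2.502

2.50px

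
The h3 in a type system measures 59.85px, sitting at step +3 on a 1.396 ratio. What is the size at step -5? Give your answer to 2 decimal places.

The gap is -5 − (3) = -8 steps, so the factor is 1.396^-8.
59.85 ÷ 1.396⁸ = 59.85 ÷ 14.42392 ≈ 4.149

4.15px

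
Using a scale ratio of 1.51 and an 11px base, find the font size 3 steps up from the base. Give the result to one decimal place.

37.9px

A modular type scale is a geometric sequence: sizeₙ = base × rⁿ.
11.0 × 1.51³ = 11.0 × 3.44295 ≈ 37.87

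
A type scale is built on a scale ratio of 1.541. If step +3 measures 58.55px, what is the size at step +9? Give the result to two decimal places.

Moving from step +3 to step +9 is 6 steps up, so multiply by r⁶.
58.55 × 1.541⁶ = 58.55 × 13.39109 ≈ 784.048

784.05px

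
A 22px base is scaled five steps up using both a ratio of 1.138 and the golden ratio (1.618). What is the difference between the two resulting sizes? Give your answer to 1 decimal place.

At 1.138: 22.0 × 1.138⁵ = 41.989px
Golden ratio: 22.0 × 1.618⁵ = 243.958px
Difference: 243.958 − 41.989 = 201.969px

202.0px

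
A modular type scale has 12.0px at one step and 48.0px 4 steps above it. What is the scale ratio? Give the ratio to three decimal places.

1.414

The ratio satisfies 12.0 × r⁴ = 48.0, so r = (48.0 / 12.0)^(1/4).
r = 4.0000^(1/4) ≈ 1.4142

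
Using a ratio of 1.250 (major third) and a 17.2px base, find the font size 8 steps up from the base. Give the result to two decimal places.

102.52px

Each step on a modular scale multiplies by the ratio, so the size n steps from the base is base × ratioⁿ.
17.2 × 1.250⁸ = 17.2 × 5.96046 ≈ 102.52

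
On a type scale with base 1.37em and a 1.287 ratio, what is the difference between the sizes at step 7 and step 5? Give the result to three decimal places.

3.175em

Step 5: 1.37 × 1.287⁵ = 4.83741em
Step 7: 1.37 × 1.287⁷ = 8.01254em
Difference: 8.01254 − 4.83741 = 3.17513em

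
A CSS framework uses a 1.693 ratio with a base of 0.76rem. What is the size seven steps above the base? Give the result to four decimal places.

0.76 × 1.693⁷ = 0.76 × 39.86564 ≈ 30.2979

30.2979rem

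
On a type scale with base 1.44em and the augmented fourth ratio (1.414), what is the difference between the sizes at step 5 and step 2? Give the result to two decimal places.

5.26em

Step 2: 1.44 × 1.414² = 2.8791em
Step 5: 1.44 × 1.414⁵ = 8.1397em
Difference: 8.1397 − 2.8791 = 5.2606em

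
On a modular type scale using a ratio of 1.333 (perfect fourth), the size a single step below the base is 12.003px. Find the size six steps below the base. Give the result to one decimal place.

12.003 ÷ 1.333⁵ = 12.003 ÷ 4.20873 ≈ 2.852

2.9px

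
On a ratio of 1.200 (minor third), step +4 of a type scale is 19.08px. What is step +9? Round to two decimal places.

Moving from step +4 to step +9 is 5 steps up, so multiply by r⁵.
19.08 × 1.200⁵ = 19.08 × 2.48832 ≈ 47.477

47.48px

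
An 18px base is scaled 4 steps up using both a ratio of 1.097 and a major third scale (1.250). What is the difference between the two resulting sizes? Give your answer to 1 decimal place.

17.9px

At 1.097: 18.0 × 1.097⁴ = 26.067px
Major third: 18.0 × 1.250⁴ = 43.945px
Difference: 43.945 − 26.067 = 17.878px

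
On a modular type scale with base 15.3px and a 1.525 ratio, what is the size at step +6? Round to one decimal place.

15.3 × 1.525⁶ = 15.3 × 12.57822 ≈ 192.45

192.4px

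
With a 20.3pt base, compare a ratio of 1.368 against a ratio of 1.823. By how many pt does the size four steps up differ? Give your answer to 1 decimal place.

At 1.368: 20.3 × 1.368⁴ = 71.095pt
At 1.823: 20.3 × 1.823⁴ = 224.204pt
Difference: 224.204 − 71.095 = 153.109pt

153.1pt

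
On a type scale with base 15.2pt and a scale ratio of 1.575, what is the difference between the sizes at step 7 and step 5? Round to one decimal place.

218.1pt

Step 5: 15.2 × 1.575⁵ = 147.315pt
Step 7: 15.2 × 1.575⁷ = 365.433pt
Difference: 365.433 − 147.315 = 218.118pt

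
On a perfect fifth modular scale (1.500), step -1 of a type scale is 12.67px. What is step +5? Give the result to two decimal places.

Moving from step -1 to step +5 is 6 steps up, so multiply by r⁶.
12.67 × 1.500⁶ = 12.67 × 11.39062 ≈ 144.319

144.32px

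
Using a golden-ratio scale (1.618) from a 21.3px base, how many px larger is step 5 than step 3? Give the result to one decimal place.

146.0px

Step 3: 21.3 × 1.618³ = 90.223px
Step 5: 21.3 × 1.618⁵ = 236.196px
Difference: 236.196 − 90.223 = 145.973px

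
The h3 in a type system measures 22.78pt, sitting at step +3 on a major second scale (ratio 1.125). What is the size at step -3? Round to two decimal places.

11.24pt

22.78 ÷ 1.125⁶ = 22.78 ÷ 2.02729 ≈ 11.237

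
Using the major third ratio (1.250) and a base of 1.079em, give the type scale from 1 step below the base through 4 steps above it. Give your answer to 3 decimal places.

Step -1: 1.079 ÷ 1.250 = 0.863
Step 0: 1.079em
Step 1: 1.079 × 1.250 = 1.349
Step 2: 1.079 × 1.250² = 1.686
Step 3: 1.079 × 1.250³ = 2.107
Step 4: 1.079 × 1.250⁴ = 2.634

0.863em, 1.079em, 1.349em, 1.686em, 2.107em, 2.634em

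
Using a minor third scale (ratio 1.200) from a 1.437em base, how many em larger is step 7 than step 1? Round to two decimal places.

3.42em

Step 1: 1.437 × 1.200 = 1.7244em
Step 7: 1.437 × 1.200⁷ = 5.1490em
Difference: 5.1490 − 1.7244 = 3.4246em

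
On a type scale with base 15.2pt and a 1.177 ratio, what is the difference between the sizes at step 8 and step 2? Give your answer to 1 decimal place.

34.9pt

Step 2: 15.2 × 1.177² = 21.057pt
Step 8: 15.2 × 1.177⁸ = 55.983pt
Difference: 55.983 − 21.057 = 34.926pt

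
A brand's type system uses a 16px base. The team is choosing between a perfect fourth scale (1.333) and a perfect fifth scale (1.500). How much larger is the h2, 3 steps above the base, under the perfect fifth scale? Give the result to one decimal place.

Perfect fourth: 16.0 × 1.333³ = 37.897px
Perfect fifth: 16.0 × 1.500³ = 54.000px
Difference: 54.000 − 37.897 = 16.103px

16.1px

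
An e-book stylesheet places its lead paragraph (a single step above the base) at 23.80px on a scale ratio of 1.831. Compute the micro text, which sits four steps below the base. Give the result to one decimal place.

23.80 ÷ 1.831⁵ = 23.80 ÷ 20.57983 ≈ 1.156

1.2px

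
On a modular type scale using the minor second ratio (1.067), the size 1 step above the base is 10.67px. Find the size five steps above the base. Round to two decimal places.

13.83px

10.67 × 1.067⁴ = 10.67 × 1.29616 ≈ 13.830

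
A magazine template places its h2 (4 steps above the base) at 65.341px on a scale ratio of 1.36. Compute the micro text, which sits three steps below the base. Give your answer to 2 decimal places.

7.59px

65.341 ÷ 1.36⁷ = 65.341 ÷ 8.60543 ≈ 7.593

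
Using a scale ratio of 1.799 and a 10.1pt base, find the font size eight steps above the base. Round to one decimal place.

Every step multiplies by the scale ratio.
10.1 × 1.799⁸ = 10.1 × 109.71078 ≈ 1108.08

1108.1pt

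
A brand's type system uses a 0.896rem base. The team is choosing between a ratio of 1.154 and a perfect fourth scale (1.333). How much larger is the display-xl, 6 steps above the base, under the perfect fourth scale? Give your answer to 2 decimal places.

2.91rem

At 1.154: 0.896 × 1.154⁶ = 2.1161rem
Perfect fourth: 0.896 × 1.333⁶ = 5.0268rem
Difference: 5.0268 − 2.1161 = 2.9107rem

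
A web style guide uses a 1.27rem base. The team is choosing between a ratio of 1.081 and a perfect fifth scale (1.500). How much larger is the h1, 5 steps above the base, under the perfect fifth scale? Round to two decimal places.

At 1.081: 1.27 × 1.081⁵ = 1.8747rem
Perfect fifth: 1.27 × 1.500⁵ = 9.6441rem
Difference: 9.6441 − 1.8747 = 7.7694rem

7.77rem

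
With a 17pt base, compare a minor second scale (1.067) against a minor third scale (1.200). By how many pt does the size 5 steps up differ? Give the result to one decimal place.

Minor second: 17.0 × 1.067⁵ = 23.511pt
Minor third: 17.0 × 1.200⁵ = 42.301pt
Difference: 42.301 − 23.511 = 18.790pt

18.8pt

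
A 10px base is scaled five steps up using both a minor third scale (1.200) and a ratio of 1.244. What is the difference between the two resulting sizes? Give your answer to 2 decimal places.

Minor third: 10.0 × 1.200⁵ = 24.8832px
At 1.244: 10.0 × 1.244⁵ = 29.7922px
Difference: 29.7922 − 24.8832 = 4.9090px

4.91px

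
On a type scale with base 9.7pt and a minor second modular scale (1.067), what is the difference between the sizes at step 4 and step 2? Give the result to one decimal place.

1.5pt

Step 2: 9.7 × 1.067² = 11.043pt
Step 4: 9.7 × 1.067⁴ = 12.573pt
Difference: 12.573 − 11.043 = 1.530pt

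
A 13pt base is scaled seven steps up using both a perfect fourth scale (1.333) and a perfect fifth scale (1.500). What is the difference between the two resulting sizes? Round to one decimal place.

124.9pt

Perfect fourth: 13.0 × 1.333⁷ = 97.220pt
Perfect fifth: 13.0 × 1.500⁷ = 222.117pt
Difference: 222.117 − 97.220 = 124.897pt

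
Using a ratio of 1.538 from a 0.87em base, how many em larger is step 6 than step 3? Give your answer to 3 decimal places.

8.350em

Step 3: 0.87 × 1.538³ = 3.16511em
Step 6: 0.87 × 1.538⁶ = 11.51482em
Difference: 11.51482 − 3.16511 = 8.34971em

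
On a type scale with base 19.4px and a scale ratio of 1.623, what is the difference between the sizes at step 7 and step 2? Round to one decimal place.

524.4px

Step 2: 19.4 × 1.623² = 51.102px
Step 7: 19.4 × 1.623⁷ = 575.482px
Difference: 575.482 − 51.102 = 524.380px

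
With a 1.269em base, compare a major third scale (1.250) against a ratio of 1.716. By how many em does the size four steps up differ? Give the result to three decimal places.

7.905em

Major third: 1.269 × 1.250⁴ = 3.09814em
At 1.716: 1.269 × 1.716⁴ = 11.00350em
Difference: 11.00350 − 3.09814 = 7.90536em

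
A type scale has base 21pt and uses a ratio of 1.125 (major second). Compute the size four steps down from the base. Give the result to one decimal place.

21.0 ÷ 1.125⁴ = 21.0 ÷ 1.60181 ≈ 13.11

13.1pt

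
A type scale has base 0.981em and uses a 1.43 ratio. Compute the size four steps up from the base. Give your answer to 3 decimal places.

Every step multiplies by the scale ratio.
0.981 × 1.43⁴ = 0.981 × 4.18162 ≈ 4.102

4.102em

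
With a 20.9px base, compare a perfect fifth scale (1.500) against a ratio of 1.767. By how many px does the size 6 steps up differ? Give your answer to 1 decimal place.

Perfect fifth: 20.9 × 1.500⁶ = 238.064px
At 1.767: 20.9 × 1.767⁶ = 636.159px
Difference: 636.159 − 238.064 = 398.095px

398.1px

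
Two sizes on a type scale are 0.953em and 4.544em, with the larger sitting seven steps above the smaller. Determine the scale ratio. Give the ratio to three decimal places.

The ratio satisfies 0.953 × r⁷ = 4.544, so r = (4.544 / 0.953)^(1/7).
r = 4.7681^(1/7) ≈ 1.2500

1.250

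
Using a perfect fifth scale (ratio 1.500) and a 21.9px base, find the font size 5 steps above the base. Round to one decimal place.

Each step on a modular scale multiplies by the ratio, so the size n steps from the base is base × ratioⁿ.
21.9 × 1.500⁵ = 21.9 × 7.59375 ≈ 166.30

166.3px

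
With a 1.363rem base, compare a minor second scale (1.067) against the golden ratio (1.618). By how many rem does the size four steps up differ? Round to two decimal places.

Minor second: 1.363 × 1.067⁴ = 1.7667rem
Golden ratio: 1.363 × 1.618⁴ = 9.3414rem
Difference: 9.3414 − 1.7667 = 7.5747rem

7.57rem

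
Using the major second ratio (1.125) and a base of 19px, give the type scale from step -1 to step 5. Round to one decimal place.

16.9px, 19.0px, 21.4px, 24.0px, 27.1px, 30.4px, 34.2px

Step -1: 19.0 ÷ 1.125 = 16.9
Step 0: 19px
Step 1: 19.0 × 1.125 = 21.4
Step 2: 19.0 × 1.125² = 24.0
Step 3: 19.0 × 1.125³ = 27.1
Step 4: 19.0 × 1.125⁴ = 30.4
Step 5: 19.0 × 1.125⁵ = 34.2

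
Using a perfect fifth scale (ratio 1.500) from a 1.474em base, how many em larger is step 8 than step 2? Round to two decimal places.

Step 2: 1.474 × 1.500² = 3.3165em
Step 8: 1.474 × 1.500⁸ = 37.7770em
Difference: 37.7770 − 3.3165 = 34.4605em

34.46em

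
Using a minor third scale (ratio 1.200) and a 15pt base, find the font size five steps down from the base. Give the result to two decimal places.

15.0 ÷ 1.200⁵ = 15.0 ÷ 2.48832 ≈ 6.03

6.03pt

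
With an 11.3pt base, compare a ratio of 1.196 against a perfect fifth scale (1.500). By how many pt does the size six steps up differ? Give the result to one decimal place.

At 1.196: 11.3 × 1.196⁶ = 33.072pt
Perfect fifth: 11.3 × 1.500⁶ = 128.714pt
Difference: 128.714 − 33.072 = 95.642pt

95.6pt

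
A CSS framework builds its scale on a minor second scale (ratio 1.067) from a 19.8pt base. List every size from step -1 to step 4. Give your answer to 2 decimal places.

18.56pt, 19.80pt, 21.13pt, 22.54pt, 24.05pt, 25.66pt

Step -1: 19.8 ÷ 1.067 = 18.56
Step 0: 19.8pt
Step 1: 19.8 × 1.067 = 21.13
Step 2: 19.8 × 1.067² = 22.54
Step 3: 19.8 × 1.067³ = 24.05
Step 4: 19.8 × 1.067⁴ = 25.66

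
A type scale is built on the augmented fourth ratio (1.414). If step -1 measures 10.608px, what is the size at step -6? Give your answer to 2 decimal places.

The gap is -6 − (-1) = -5 steps, so the factor is 1.414^-5.
10.608 ÷ 1.414⁵ = 10.608 ÷ 5.65258 ≈ 1.877

1.88px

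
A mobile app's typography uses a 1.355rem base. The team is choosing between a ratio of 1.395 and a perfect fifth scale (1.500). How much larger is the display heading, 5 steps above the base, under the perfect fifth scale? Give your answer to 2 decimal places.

3.13rem

At 1.395: 1.355 × 1.395⁵ = 7.1583rem
Perfect fifth: 1.355 × 1.500⁵ = 10.2895rem
Difference: 10.2895 − 7.1583 = 3.1312rem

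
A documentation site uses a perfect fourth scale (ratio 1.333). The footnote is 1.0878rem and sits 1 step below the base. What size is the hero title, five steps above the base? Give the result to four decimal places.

6.1028rem

1.0878 × 1.333⁶ = 1.0878 × 5.61023 ≈ 6.1028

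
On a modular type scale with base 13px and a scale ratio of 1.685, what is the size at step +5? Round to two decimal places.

Each step on a modular scale multiplies by the ratio, so the size n steps from the base is base × ratioⁿ.
13.0 × 1.685⁵ = 13.0 × 13.58312 ≈ 176.58

176.58px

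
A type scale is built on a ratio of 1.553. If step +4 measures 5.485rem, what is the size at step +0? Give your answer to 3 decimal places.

0.943rem

5.485 ÷ 1.553⁴ = 5.485 ÷ 5.81682 ≈ 0.943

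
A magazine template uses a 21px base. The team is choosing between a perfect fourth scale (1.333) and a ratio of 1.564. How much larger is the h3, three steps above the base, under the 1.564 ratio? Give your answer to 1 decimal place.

30.6px

Perfect fourth: 21.0 × 1.333³ = 49.740px
At 1.564: 21.0 × 1.564³ = 80.340px
Difference: 80.340 − 49.740 = 30.600px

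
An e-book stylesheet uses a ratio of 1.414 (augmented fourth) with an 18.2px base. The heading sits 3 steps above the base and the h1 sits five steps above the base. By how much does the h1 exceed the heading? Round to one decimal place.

Step 3: 18.2 × 1.414³ = 51.454px
Step 5: 18.2 × 1.414⁵ = 102.877px
Difference: 102.877 − 51.454 = 51.423px

51.4px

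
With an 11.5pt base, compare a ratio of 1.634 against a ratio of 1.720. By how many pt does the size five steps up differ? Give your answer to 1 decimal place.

39.2pt

At 1.634: 11.5 × 1.634⁵ = 133.955pt
At 1.720: 11.5 × 1.720⁵ = 173.117pt
Difference: 173.117 − 133.955 = 39.162pt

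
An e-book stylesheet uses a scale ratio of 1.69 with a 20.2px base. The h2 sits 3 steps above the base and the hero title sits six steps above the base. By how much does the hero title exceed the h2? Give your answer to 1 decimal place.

Step 3: 20.2 × 1.69³ = 97.502px
Step 6: 20.2 × 1.69⁶ = 470.621px
Difference: 470.621 − 97.502 = 373.119px

373.1px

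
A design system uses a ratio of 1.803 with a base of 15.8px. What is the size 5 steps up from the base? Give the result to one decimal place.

15.8 × 1.803⁵ = 15.8 × 19.05367 ≈ 301.05

301.0px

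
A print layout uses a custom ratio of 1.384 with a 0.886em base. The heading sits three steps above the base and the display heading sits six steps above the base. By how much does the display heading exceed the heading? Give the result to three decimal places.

3.878em

Step 3: 0.886 × 1.384³ = 2.34878em
Step 6: 0.886 × 1.384⁶ = 6.22659em
Difference: 6.22659 − 2.34878 = 3.87781em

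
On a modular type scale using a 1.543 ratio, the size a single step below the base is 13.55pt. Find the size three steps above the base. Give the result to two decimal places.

76.81pt

The gap is 3 − (-1) = 4 steps, so the factor is 1.543^4.
13.55 × 1.543⁴ = 13.55 × 5.66844 ≈ 76.807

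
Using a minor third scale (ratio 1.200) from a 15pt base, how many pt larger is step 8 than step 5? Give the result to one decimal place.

Step 5: 15.0 × 1.200⁵ = 37.325pt
Step 8: 15.0 × 1.200⁸ = 64.497pt
Difference: 64.497 − 37.325 = 27.172pt

27.2pt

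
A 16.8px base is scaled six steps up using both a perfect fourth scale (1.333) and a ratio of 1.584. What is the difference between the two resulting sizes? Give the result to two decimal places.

171.11px

Perfect fourth: 16.8 × 1.333⁶ = 94.2519px
At 1.584: 16.8 × 1.584⁶ = 265.3630px
Difference: 265.3630 − 94.2519 = 171.1111px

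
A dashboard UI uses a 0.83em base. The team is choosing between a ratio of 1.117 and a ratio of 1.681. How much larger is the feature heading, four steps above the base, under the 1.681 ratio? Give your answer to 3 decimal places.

At 1.117: 0.83 × 1.117⁴ = 1.29208em
At 1.681: 0.83 × 1.681⁴ = 6.62749em
Difference: 6.62749 − 1.29208 = 5.33541em

5.335em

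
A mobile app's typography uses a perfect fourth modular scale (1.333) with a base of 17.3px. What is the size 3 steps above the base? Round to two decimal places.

40.98px

17.3 × 1.333³ = 17.3 × 2.36859 ≈ 40.98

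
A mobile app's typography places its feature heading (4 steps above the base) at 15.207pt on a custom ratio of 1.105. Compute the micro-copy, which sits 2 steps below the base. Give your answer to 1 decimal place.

8.4pt

Moving from step +4 to step -2 is 6 steps down, so divide by r⁶.
15.207 ÷ 1.105⁶ = 15.207 ÷ 1.82043 ≈ 8.354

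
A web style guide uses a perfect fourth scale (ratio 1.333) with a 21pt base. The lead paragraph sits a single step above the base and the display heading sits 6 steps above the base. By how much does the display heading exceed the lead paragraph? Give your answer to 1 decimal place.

Step 1: 21.0 × 1.333 = 27.993pt
Step 6: 21.0 × 1.333⁶ = 117.815pt
Difference: 117.815 − 27.993 = 89.822pt

89.8pt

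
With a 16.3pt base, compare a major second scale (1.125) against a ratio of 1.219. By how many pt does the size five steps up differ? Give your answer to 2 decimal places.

Major second: 16.3 × 1.125⁵ = 29.3731pt
At 1.219: 16.3 × 1.219⁵ = 43.8739pt
Difference: 43.8739 − 29.3731 = 14.5008pt

14.50pt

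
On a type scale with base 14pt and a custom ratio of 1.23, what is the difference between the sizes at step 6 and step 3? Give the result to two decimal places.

22.43pt

Step 3: 14.0 × 1.23³ = 26.0521pt
Step 6: 14.0 × 1.23⁶ = 48.4796pt
Difference: 48.4796 − 26.0521 = 22.4275pt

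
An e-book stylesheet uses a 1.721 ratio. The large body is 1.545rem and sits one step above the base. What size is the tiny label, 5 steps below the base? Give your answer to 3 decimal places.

0.059rem

Moving from step +1 to step -5 is 6 steps down, so divide by r⁶.
1.545 ÷ 1.721⁶ = 1.545 ÷ 25.98276 ≈ 0.059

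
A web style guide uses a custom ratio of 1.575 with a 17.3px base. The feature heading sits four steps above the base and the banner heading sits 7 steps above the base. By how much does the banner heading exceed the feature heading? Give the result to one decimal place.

Step 4: 17.3 × 1.575⁴ = 106.456px
Step 7: 17.3 × 1.575⁷ = 415.920px
Difference: 415.920 − 106.456 = 309.464px

309.5px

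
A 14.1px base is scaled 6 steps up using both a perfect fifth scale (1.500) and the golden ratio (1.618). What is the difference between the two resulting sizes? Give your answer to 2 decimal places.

92.37px

Perfect fifth: 14.1 × 1.500⁶ = 160.6078px
Golden ratio: 14.1 × 1.618⁶ = 252.9823px
Difference: 252.9823 − 160.6078 = 92.3745px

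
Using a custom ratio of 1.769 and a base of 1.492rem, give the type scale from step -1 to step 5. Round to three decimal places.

Step -1: 1.492 ÷ 1.769 = 0.843
Step 0: 1.492rem
Step 1: 1.492 × 1.769 = 2.639
Step 2: 1.492 × 1.769² = 4.669
Step 3: 1.492 × 1.769³ = 8.259
Step 4: 1.492 × 1.769⁴ = 14.611
Step 5: 1.492 × 1.769⁵ = 25.847

0.843rem, 1.492rem, 2.639rem, 4.669rem, 8.259rem, 14.611rem, 25.847rem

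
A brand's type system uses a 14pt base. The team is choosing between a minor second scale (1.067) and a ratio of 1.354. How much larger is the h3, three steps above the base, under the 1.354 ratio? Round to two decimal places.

17.75pt

Minor second: 14.0 × 1.067³ = 17.0067pt
At 1.354: 14.0 × 1.354³ = 34.7523pt
Difference: 34.7523 − 17.0067 = 17.7456pt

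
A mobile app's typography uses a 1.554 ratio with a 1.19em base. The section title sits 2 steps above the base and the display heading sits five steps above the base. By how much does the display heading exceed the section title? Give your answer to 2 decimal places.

Step 2: 1.19 × 1.554² = 2.8738em
Step 5: 1.19 × 1.554⁵ = 10.7846em
Difference: 10.7846 − 2.8738 = 7.9108em

7.91em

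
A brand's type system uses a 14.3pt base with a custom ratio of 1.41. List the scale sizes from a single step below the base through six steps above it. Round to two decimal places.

Step -1: 14.3 ÷ 1.41 = 10.14
Step 0: 14.3pt
Step 1: 14.3 × 1.41 = 20.16
Step 2: 14.3 × 1.41² = 28.43
Step 3: 14.3 × 1.41³ = 40.09
Step 4: 14.3 × 1.41⁴ = 56.52
Step 5: 14.3 × 1.41⁵ = 79.70
Step 6: 14.3 × 1.41⁶ = 112.37

10.14pt, 14.30pt, 20.16pt, 28.43pt, 40.09pt, 56.52pt, 79.70pt, 112.37pt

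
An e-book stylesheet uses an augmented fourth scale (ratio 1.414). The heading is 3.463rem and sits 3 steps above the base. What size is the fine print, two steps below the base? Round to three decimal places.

0.613rem

3.463 ÷ 1.414⁵ = 3.463 ÷ 5.65258 ≈ 0.613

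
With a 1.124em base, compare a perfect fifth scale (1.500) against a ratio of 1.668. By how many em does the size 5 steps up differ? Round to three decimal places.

Perfect fifth: 1.124 × 1.500⁵ = 8.53538em
At 1.668: 1.124 × 1.668⁵ = 14.51264em
Difference: 14.51264 − 8.53538 = 5.97726em

5.977em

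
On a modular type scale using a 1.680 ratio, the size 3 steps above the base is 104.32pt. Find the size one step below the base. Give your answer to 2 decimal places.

Moving from step +3 to step -1 is 4 steps down, so divide by r⁴.
104.32 ÷ 1.680⁴ = 104.32 ÷ 7.96594 ≈ 13.096

13.10pt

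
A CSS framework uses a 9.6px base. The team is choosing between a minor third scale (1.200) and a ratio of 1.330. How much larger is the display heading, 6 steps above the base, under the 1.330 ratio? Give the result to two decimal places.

Minor third: 9.6 × 1.200⁶ = 28.6654px
At 1.330: 9.6 × 1.330⁶ = 53.1350px
Difference: 53.1350 − 28.6654 = 24.4696px

24.47px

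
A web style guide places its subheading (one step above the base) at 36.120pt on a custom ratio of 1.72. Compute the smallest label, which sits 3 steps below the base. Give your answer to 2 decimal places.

The gap is -3 − (1) = -4 steps, so the factor is 1.72^-4.
36.120 ÷ 1.72⁴ = 36.120 ÷ 8.75213 ≈ 4.127

4.13pt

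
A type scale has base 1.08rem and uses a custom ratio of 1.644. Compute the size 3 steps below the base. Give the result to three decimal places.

0.243rem

1.08 ÷ 1.644³ = 1.08 ÷ 4.44330 ≈ 0.243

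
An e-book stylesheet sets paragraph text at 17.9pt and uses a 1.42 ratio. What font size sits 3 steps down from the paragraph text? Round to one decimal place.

6.3pt

A modular type scale is a geometric sequence: sizeₙ = base × rⁿ.
17.9 ÷ 1.42³ = 17.9 ÷ 2.86329 ≈ 6.25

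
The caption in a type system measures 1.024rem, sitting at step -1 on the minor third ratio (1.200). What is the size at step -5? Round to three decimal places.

1.024 ÷ 1.200⁴ = 1.024 ÷ 2.07360 ≈ 0.494

0.494rem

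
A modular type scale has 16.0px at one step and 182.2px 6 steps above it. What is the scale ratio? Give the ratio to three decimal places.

The ratio satisfies 16.0 × r⁶ = 182.2, so r = (182.2 / 16.0)^(1/6).
r = 11.3875^(1/6) ≈ 1.4999

1.500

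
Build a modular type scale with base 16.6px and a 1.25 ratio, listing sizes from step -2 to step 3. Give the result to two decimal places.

10.62px, 13.28px, 16.60px, 20.75px, 25.94px, 32.42px

Step -2: 16.6 ÷ 1.25² = 10.62
Step -1: 16.6 ÷ 1.25 = 13.28
Step 0: 16.6px
Step 1: 16.6 × 1.25 = 20.75
Step 2: 16.6 × 1.25² = 25.94
Step 3: 16.6 × 1.25³ = 32.42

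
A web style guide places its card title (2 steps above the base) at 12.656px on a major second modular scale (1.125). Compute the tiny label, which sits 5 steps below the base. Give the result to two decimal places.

5.55px

The gap is -5 − (2) = -7 steps, so the factor is 1.125^-7.
12.656 ÷ 1.125⁷ = 12.656 ÷ 2.28070 ≈ 5.549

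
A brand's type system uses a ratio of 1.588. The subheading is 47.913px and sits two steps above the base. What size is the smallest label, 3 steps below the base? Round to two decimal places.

4.74px

47.913 ÷ 1.588⁵ = 47.913 ÷ 10.09840 ≈ 4.745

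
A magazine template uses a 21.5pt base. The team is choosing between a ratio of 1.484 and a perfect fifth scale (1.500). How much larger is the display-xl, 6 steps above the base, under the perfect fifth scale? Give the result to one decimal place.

15.3pt

At 1.484: 21.5 × 1.484⁶ = 229.637pt
Perfect fifth: 21.5 × 1.500⁶ = 244.898pt
Difference: 244.898 − 229.637 = 15.261pt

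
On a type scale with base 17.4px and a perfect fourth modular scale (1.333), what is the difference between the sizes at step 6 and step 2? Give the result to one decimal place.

Step 2: 17.4 × 1.333² = 30.918px
Step 6: 17.4 × 1.333⁶ = 97.618px
Difference: 97.618 − 30.918 = 66.700px

66.7px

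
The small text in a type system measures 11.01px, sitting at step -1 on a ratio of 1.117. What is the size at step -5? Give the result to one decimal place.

Moving from step -1 to step -5 is 4 steps down, so divide by r⁴.
11.01 ÷ 1.117⁴ = 11.01 ÷ 1.55673 ≈ 7.073

7.1px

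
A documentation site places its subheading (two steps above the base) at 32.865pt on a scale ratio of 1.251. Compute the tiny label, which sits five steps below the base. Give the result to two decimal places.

6.85pt

32.865 ÷ 1.251⁷ = 32.865 ÷ 4.79514 ≈ 6.854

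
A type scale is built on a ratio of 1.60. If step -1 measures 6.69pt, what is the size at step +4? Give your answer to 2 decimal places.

70.15pt

6.69 × 1.60⁵ = 6.69 × 10.48576 ≈ 70.150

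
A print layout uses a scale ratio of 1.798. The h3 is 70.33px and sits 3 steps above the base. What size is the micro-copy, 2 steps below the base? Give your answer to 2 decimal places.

3.74px

70.33 ÷ 1.798⁵ = 70.33 ÷ 18.79094 ≈ 3.743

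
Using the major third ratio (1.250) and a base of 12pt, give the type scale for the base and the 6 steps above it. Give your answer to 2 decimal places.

Step 0: 12pt
Step 1: 12.0 × 1.250 = 15.00
Step 2: 12.0 × 1.250² = 18.75
Step 3: 12.0 × 1.250³ = 23.44
Step 4: 12.0 × 1.250⁴ = 29.30
Step 5: 12.0 × 1.250⁵ = 36.62
Step 6: 12.0 × 1.250⁶ = 45.78

12.00pt, 15.00pt, 18.75pt, 23.44pt, 29.30pt, 36.62pt, 45.78pt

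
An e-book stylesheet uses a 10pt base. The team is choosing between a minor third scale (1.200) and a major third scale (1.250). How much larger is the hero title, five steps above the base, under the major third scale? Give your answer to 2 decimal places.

5.63pt

Minor third: 10.0 × 1.200⁵ = 24.8832pt
Major third: 10.0 × 1.250⁵ = 30.5176pt
Difference: 30.5176 − 24.8832 = 5.6344pt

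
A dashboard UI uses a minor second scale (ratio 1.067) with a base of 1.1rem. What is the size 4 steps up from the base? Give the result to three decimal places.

1.1 × 1.067⁴ = 1.1 × 1.29616 ≈ 1.426

1.426rem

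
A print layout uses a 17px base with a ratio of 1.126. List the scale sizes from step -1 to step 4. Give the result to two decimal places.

15.10px, 17.00px, 19.14px, 21.55px, 24.27px, 27.33px

Step -1: 17.0 ÷ 1.126 = 15.10
Step 0: 17px
Step 1: 17.0 × 1.126 = 19.14
Step 2: 17.0 × 1.126² = 21.55
Step 3: 17.0 × 1.126³ = 24.27
Step 4: 17.0 × 1.126⁴ = 27.33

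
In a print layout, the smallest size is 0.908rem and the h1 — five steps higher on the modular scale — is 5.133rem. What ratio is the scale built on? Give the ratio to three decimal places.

1.414

The ratio satisfies 0.908 × r⁵ = 5.133, so r = (5.133 / 0.908)^(1/5).
r = 5.6531^(1/5) ≈ 1.4140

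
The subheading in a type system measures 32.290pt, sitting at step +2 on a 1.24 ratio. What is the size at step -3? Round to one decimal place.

The gap is -3 − (2) = -5 steps, so the factor is 1.24^-5.
32.290 ÷ 1.24⁵ = 32.290 ÷ 2.93163 ≈ 11.014

11.0pt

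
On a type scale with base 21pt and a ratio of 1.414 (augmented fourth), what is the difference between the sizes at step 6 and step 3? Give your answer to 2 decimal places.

Step 3: 21.0 × 1.414³ = 59.3701pt
Step 6: 21.0 × 1.414⁶ = 167.8478pt
Difference: 167.8478 − 59.3701 = 108.4777pt

108.48pt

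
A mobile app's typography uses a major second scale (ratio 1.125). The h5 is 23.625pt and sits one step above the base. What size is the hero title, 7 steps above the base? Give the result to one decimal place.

47.9pt

The gap is 7 − (1) = 6 steps, so the factor is 1.125^6.
23.625 × 1.125⁶ = 23.625 × 2.02729 ≈ 47.895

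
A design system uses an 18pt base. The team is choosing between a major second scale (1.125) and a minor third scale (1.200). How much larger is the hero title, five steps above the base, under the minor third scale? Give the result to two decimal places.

Major second: 18.0 × 1.125⁵ = 32.4366pt
Minor third: 18.0 × 1.200⁵ = 44.7898pt
Difference: 44.7898 − 32.4366 = 12.3532pt

12.35pt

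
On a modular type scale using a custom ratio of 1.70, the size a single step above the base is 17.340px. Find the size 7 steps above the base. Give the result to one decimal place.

17.340 × 1.70⁶ = 17.340 × 24.13757 ≈ 418.545

418.5px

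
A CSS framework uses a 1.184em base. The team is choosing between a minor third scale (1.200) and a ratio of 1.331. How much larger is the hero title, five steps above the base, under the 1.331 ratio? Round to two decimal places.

Minor third: 1.184 × 1.200⁵ = 2.9462em
At 1.331: 1.184 × 1.331⁵ = 4.9459em
Difference: 4.9459 − 2.9462 = 1.9997em

2.00em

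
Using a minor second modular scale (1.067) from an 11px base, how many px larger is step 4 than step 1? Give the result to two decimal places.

Step 1: 11.0 × 1.067 = 11.7370px
Step 4: 11.0 × 1.067⁴ = 14.2577px
Difference: 14.2577 − 11.7370 = 2.5207px

2.52px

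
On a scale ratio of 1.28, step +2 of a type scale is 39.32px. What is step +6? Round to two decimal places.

105.55px

The gap is 6 − (2) = 4 steps, so the factor is 1.28^4.
39.32 × 1.28⁴ = 39.32 × 2.68435 ≈ 105.549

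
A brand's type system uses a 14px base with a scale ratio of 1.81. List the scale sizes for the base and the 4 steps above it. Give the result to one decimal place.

Step 0: 14px
Step 1: 14.0 × 1.81 = 25.3
Step 2: 14.0 × 1.81² = 45.9
Step 3: 14.0 × 1.81³ = 83.0
Step 4: 14.0 × 1.81⁴ = 150.3

14.0px, 25.3px, 45.9px, 83.0px, 150.3px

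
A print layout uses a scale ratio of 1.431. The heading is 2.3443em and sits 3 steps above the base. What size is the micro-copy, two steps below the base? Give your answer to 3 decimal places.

0.391em

The gap is -2 − (3) = -5 steps, so the factor is 1.431^-5.
2.3443 ÷ 1.431⁵ = 2.3443 ÷ 6.00065 ≈ 0.391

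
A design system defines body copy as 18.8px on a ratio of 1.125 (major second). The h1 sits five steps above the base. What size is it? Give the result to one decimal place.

33.9px

18.8 × 1.125⁵ = 18.8 × 1.80203 ≈ 33.88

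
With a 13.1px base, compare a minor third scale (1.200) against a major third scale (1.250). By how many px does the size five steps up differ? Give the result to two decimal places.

Minor third: 13.1 × 1.200⁵ = 32.5970px
Major third: 13.1 × 1.250⁵ = 39.9780px
Difference: 39.9780 − 32.5970 = 7.3810px

7.38px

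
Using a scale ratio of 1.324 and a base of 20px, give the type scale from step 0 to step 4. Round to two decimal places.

20.00px, 26.48px, 35.06px, 46.42px, 61.46px

Step 0: 20px
Step 1: 20.0 × 1.324 = 26.48
Step 2: 20.0 × 1.324² = 35.06
Step 3: 20.0 × 1.324³ = 46.42
Step 4: 20.0 × 1.324⁴ = 61.46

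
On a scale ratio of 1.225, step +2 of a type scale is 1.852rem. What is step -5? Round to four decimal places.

0.4474rem

1.852 ÷ 1.225⁷ = 1.852 ÷ 4.13955 ≈ 0.4474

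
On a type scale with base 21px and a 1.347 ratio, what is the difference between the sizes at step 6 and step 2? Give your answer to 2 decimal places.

Step 2: 21.0 × 1.347² = 38.1026px
Step 6: 21.0 × 1.347⁶ = 125.4368px
Difference: 125.4368 − 38.1026 = 87.3342px

87.33px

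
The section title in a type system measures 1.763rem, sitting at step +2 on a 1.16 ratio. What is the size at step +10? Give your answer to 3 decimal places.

5.780rem

Moving from step +2 to step +10 is 8 steps up, so multiply by r⁸.
1.763 × 1.16⁸ = 1.763 × 3.27841 ≈ 5.780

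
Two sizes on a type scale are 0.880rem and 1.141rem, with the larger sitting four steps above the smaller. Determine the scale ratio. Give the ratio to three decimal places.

1.067

The ratio satisfies 0.880 × r⁴ = 1.141, so r = (1.141 / 0.880)^(1/4).
r = 1.2966^(1/4) ≈ 1.0671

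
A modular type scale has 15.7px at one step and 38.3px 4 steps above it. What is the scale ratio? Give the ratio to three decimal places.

The ratio satisfies 15.7 × r⁴ = 38.3, so r = (38.3 / 15.7)^(1/4).
r = 2.4395^(1/4) ≈ 1.2498

1.250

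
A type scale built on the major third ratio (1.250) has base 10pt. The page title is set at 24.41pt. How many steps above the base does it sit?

1.250ⁿ = 24.41 / 10 = 2.4410
n = ln(2.4410) / ln(1.250) = 0.8924 / 0.2231 ≈ 4.00

4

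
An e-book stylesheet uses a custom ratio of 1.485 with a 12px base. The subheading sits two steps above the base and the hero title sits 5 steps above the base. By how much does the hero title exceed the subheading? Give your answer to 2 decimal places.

60.20px

Step 2: 12.0 × 1.485² = 26.4627px
Step 5: 12.0 × 1.485⁵ = 86.6590px
Difference: 86.6590 − 26.4627 = 60.1963px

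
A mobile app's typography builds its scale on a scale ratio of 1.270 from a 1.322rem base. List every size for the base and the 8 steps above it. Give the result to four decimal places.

Step 0: 1.322rem
Step 1: 1.322 × 1.270 = 1.6789
Step 2: 1.322 × 1.270² = 2.1323
Step 3: 1.322 × 1.270³ = 2.7080
Step 4: 1.322 × 1.270⁴ = 3.4391
Step 5: 1.322 × 1.270⁵ = 4.3677
Step 6: 1.322 × 1.270⁶ = 5.5469
Step 7: 1.322 × 1.270⁷ = 7.0446
Step 8: 1.322 × 1.270⁸ = 8.9467

1.3220rem, 1.6789rem, 2.1323rem, 2.7080rem, 3.4391rem, 4.3677rem, 5.5469rem, 7.0446rem, 8.9467rem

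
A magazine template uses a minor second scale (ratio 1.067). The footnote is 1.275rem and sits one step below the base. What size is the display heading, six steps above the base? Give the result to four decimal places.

Moving from step -1 to step +6 is 7 steps up, so multiply by r⁷.
1.275 × 1.067⁷ = 1.275 × 1.57453 ≈ 2.0075

2.0075rem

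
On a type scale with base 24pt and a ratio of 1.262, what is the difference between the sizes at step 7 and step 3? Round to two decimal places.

Step 3: 24.0 × 1.262³ = 48.2380pt
Step 7: 24.0 × 1.262⁷ = 122.3564pt
Difference: 122.3564 − 48.2380 = 74.1184pt

74.12pt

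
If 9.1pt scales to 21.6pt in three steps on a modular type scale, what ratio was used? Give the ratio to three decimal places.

r³ = 21.6 / 9.1, so r = (21.6/9.1)^(1/3).
r = 2.3736^(1/3) ≈ 1.3339

1.334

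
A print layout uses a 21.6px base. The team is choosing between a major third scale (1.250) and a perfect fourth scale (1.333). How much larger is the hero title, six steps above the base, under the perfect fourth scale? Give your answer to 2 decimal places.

38.78px

Major third: 21.6 × 1.250⁶ = 82.3975px
Perfect fourth: 21.6 × 1.333⁶ = 121.1810px
Difference: 121.1810 − 82.3975 = 38.7835px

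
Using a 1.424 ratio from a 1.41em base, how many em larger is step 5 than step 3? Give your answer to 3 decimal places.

Step 3: 1.41 × 1.424³ = 4.07145em
Step 5: 1.41 × 1.424⁵ = 8.25599em
Difference: 8.25599 − 4.07145 = 4.18454em

4.185em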